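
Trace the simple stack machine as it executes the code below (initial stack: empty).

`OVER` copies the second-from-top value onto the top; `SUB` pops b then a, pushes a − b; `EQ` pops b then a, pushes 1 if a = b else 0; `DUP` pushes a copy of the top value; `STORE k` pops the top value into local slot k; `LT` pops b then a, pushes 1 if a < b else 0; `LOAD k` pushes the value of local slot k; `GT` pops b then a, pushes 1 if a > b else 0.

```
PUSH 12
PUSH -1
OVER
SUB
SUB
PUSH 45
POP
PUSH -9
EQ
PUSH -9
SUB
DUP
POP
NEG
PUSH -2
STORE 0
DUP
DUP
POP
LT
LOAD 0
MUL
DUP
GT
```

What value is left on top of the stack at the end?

PUSH 12  12
PUSH -1  12 -1
OVER     12 -1 12
SUB      12 -13
SUB      25
PUSH 45  25 45
POP      25
PUSH -9  25 -9
EQ       0
PUSH -9  0 -9
SUB      9
DUP      9 9
POP      9
NEG      -9
PUSH -2  -9 -2
STORE 0  -9
DUP      -9 -9
DUP      -9 -9 -9
POP      -9 -9
LT       0
LOAD 0   0 -2
MUL      0
DUP      0 0
GT       0

0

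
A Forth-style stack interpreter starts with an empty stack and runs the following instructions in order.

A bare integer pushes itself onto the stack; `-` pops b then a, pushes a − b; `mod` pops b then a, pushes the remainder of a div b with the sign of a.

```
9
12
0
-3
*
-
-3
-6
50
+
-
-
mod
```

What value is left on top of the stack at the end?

9   : 9
12  : 9 12
0   : 9 12 0
-3  : 9 12 0 -3
*   : 9 12 0
-   : 9 12
-3  : 9 12 -3
-6  : 9 12 -3 -6
50  : 9 12 -3 -6 50
+   : 9 12 -3 44
-   : 9 12 -47
-   : 9 59
mod : 9

9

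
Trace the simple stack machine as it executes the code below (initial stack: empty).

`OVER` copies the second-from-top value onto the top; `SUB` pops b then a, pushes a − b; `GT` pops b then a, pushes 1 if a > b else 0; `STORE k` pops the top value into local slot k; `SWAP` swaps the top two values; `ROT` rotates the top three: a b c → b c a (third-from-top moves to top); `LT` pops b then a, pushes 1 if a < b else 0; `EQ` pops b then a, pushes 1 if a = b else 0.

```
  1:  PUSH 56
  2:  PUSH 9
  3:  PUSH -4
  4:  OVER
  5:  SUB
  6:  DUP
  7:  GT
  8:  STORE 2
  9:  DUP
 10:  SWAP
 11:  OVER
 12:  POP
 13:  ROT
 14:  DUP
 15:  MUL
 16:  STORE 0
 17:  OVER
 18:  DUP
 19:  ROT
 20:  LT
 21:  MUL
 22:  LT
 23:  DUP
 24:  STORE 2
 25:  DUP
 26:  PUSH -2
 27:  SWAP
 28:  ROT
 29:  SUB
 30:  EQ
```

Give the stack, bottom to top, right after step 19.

[9, 9, 9, 9]

PUSH 56 → [56]
PUSH 9  → [56, 9]
PUSH -4 → [56, 9, -4]
OVER    → [56, 9, -4, 9]
SUB     → [56, 9, -13]
DUP     → [56, 9, -13, -13]
GT      → [56, 9, 0]
STORE 2 → [56, 9]
DUP     → [56, 9, 9]
SWAP    → [56, 9, 9]
OVER    → [56, 9, 9, 9]
POP     → [56, 9, 9]
ROT     → [9, 9, 56]
DUP     → [9, 9, 56, 56]
MUL     → [9, 9, 3136]
STORE 0 → [9, 9]
OVER    → [9, 9, 9]
DUP     → [9, 9, 9, 9]
ROT     → [9, 9, 9, 9]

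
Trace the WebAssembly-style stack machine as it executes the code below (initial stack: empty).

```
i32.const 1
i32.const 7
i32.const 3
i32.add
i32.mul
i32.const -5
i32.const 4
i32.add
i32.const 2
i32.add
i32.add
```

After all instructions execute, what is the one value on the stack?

11

i32.const 1  : [1]
i32.const 7  : [1, 7]
i32.const 3  : [1, 7, 3]
i32.add      : [1, 10]
i32.mul      : [10]
i32.const -5 : [10, -5]
i32.const 4  : [10, -5, 4]
i32.add      : [10, -1]
i32.const 2  : [10, -1, 2]
i32.add      : [10, 1]
i32.add      : [11]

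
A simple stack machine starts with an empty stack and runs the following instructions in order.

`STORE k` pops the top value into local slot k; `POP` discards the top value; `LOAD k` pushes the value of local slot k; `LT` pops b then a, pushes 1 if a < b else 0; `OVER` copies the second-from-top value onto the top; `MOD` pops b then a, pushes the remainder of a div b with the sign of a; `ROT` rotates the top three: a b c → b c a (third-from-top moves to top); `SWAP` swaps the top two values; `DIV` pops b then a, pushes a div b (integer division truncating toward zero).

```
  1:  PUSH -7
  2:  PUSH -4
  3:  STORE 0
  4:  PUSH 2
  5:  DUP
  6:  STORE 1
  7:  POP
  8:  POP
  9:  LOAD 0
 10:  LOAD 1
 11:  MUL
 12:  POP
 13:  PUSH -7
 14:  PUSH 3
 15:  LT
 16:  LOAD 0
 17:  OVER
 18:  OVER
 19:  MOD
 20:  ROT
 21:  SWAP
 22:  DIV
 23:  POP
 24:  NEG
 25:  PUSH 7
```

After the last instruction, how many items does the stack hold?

2

PUSH -7 -> [-7]
PUSH -4 -> [-7, -4]
STORE 0 -> [-7]
PUSH 2  -> [-7, 2]
DUP     -> [-7, 2, 2]
STORE 1 -> [-7, 2]
POP     -> [-7]
POP     -> []
LOAD 0  -> [-4]
LOAD 1  -> [-4, 2]
MUL     -> [-8]
POP     -> []
PUSH -7 -> [-7]
PUSH 3  -> [-7, 3]
LT      -> [1]
LOAD 0  -> [1, -4]
OVER    -> [1, -4, 1]
OVER    -> [1, -4, 1, -4]
MOD     -> [1, -4, 1]
ROT     -> [-4, 1, 1]
SWAP    -> [-4, 1, 1]
DIV     -> [-4, 1]
POP     -> [-4]
NEG     -> [4]
PUSH 7  -> [4, 7]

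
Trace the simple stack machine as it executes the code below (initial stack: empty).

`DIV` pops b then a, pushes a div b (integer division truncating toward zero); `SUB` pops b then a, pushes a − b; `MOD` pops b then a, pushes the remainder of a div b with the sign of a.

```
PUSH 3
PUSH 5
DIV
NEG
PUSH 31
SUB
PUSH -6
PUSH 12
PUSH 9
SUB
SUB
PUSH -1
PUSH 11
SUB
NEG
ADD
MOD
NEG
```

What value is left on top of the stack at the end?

1

PUSH 3   [3]
PUSH 5   [3, 5]
DIV      [0]
NEG      [0]
PUSH 31  [0, 31]
SUB      [-31]
PUSH -6  [-31, -6]
PUSH 12  [-31, -6, 12]
PUSH 9   [-31, -6, 12, 9]
SUB      [-31, -6, 3]
SUB      [-31, -9]
PUSH -1  [-31, -9, -1]
PUSH 11  [-31, -9, -1, 11]
SUB      [-31, -9, -12]
NEG      [-31, -9, 12]
ADD      [-31, 3]
MOD      [-1]
NEG      [1]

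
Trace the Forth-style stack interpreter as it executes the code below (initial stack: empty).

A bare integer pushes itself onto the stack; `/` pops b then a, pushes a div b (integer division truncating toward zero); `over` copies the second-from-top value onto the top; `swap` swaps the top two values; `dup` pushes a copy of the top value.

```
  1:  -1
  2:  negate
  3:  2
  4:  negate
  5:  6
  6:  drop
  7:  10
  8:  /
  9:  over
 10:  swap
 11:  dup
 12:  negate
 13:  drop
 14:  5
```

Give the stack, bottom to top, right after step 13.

-1     -> -1
negate -> 1
2      -> 1 2
negate -> 1 -2
6      -> 1 -2 6
drop   -> 1 -2
10     -> 1 -2 10
/      -> 1 0
over   -> 1 0 1
swap   -> 1 1 0
dup    -> 1 1 0 0
negate -> 1 1 0 0
drop   -> 1 1 0

[1, 1, 0]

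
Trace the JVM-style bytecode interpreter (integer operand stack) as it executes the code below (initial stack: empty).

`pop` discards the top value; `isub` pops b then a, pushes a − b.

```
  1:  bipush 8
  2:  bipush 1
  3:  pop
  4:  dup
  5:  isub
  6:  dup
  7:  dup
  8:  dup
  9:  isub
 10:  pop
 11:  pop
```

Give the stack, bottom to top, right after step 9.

[0, 0, 0]

bipush 8  [8]
bipush 1  [8, 1]
pop       [8]
dup       [8, 8]
isub      [0]
dup       [0, 0]
dup       [0, 0, 0]
dup       [0, 0, 0, 0]
isub      [0, 0, 0]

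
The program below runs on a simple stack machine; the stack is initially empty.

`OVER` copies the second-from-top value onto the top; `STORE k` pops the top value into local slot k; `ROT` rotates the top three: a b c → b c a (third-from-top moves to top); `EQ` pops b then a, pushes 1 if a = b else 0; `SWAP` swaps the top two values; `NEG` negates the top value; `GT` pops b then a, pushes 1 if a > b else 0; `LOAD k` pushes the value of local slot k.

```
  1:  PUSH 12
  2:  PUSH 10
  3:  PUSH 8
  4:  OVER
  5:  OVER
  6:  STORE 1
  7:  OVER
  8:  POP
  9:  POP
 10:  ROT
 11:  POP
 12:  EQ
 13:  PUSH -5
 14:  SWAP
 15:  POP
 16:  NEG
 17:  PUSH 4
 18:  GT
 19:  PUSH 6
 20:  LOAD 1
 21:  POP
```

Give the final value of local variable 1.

8

PUSH 12 -> 12
PUSH 10 -> 12 10
PUSH 8  -> 12 10 8
OVER    -> 12 10 8 10
OVER    -> 12 10 8 10 8
STORE 1 -> 12 10 8 10
OVER    -> 12 10 8 10 8
POP     -> 12 10 8 10
POP     -> 12 10 8
ROT     -> 10 8 12
POP     -> 10 8
EQ      -> 0
PUSH -5 -> 0 -5
SWAP    -> -5 0
POP     -> -5
NEG     -> 5
PUSH 4  -> 5 4
GT      -> 1
PUSH 6  -> 1 6
LOAD 1  -> 1 6 8
POP     -> 1 6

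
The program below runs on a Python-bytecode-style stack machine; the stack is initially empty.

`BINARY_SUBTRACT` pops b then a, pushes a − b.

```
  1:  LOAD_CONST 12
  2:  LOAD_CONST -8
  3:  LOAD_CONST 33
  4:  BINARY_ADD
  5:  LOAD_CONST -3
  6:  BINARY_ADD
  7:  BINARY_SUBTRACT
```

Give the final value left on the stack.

LOAD_CONST 12   -> 12
LOAD_CONST -8   -> 12 -8
LOAD_CONST 33   -> 12 -8 33
BINARY_ADD      -> 12 25
LOAD_CONST -3   -> 12 25 -3
BINARY_ADD      -> 12 22
BINARY_SUBTRACT -> -10

-10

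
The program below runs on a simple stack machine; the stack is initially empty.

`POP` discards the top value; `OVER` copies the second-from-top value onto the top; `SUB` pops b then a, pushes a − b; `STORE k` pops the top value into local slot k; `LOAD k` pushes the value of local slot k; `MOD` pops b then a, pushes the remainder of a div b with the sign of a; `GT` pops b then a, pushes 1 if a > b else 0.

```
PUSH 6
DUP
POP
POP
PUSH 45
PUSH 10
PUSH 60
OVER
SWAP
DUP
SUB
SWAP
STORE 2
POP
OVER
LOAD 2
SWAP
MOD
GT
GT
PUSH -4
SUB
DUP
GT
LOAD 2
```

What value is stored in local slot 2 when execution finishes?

PUSH 6  -> [6]
DUP     -> [6, 6]
POP     -> [6]
POP     -> []
PUSH 45 -> [45]
PUSH 10 -> [45, 10]
PUSH 60 -> [45, 10, 60]
OVER    -> [45, 10, 60, 10]
SWAP    -> [45, 10, 10, 60]
DUP     -> [45, 10, 10, 60, 60]
SUB     -> [45, 10, 10, 0]
SWAP    -> [45, 10, 0, 10]
STORE 2 -> [45, 10, 0]
POP     -> [45, 10]
OVER    -> [45, 10, 45]
LOAD 2  -> [45, 10, 45, 10]
SWAP    -> [45, 10, 10, 45]
MOD     -> [45, 10, 10]
GT      -> [45, 0]
GT      -> [1]
PUSH -4 -> [1, -4]
SUB     -> [5]
DUP     -> [5, 5]
GT      -> [0]
LOAD 2  -> [0, 10]

10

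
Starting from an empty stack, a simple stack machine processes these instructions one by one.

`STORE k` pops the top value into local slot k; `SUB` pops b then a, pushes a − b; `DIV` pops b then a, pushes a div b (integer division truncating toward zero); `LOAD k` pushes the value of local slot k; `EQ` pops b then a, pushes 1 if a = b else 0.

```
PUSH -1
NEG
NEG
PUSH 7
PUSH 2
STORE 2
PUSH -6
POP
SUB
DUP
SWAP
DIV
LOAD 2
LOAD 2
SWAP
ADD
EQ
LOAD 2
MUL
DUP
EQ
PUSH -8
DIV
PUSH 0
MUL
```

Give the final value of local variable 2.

PUSH -1 : [-1]
NEG     : [1]
NEG     : [-1]
PUSH 7  : [-1, 7]
PUSH 2  : [-1, 7, 2]
STORE 2 : [-1, 7]
PUSH -6 : [-1, 7, -6]
POP     : [-1, 7]
SUB     : [-8]
DUP     : [-8, -8]
SWAP    : [-8, -8]
DIV     : [1]
LOAD 2  : [1, 2]
LOAD 2  : [1, 2, 2]
SWAP    : [1, 2, 2]
ADD     : [1, 4]
EQ      : [0]
LOAD 2  : [0, 2]
MUL     : [0]
DUP     : [0, 0]
EQ      : [1]
PUSH -8 : [1, -8]
DIV     : [0]
PUSH 0  : [0, 0]
MUL     : [0]

2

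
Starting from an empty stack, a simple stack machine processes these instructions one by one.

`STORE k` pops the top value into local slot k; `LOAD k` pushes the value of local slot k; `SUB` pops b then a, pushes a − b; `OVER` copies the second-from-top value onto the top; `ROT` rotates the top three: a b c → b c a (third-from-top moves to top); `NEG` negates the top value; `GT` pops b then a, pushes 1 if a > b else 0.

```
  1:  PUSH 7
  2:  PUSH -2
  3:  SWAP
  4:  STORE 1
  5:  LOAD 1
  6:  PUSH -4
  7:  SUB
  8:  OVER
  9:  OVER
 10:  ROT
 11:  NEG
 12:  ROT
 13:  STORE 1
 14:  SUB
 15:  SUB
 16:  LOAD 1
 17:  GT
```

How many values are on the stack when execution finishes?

1

PUSH 7  -> [7]
PUSH -2 -> [7, -2]
SWAP    -> [-2, 7]
STORE 1 -> [-2]
LOAD 1  -> [-2, 7]
PUSH -4 -> [-2, 7, -4]
SUB     -> [-2, 11]
OVER    -> [-2, 11, -2]
OVER    -> [-2, 11, -2, 11]
ROT     -> [-2, -2, 11, 11]
NEG     -> [-2, -2, 11, -11]
ROT     -> [-2, 11, -11, -2]
STORE 1 -> [-2, 11, -11]
SUB     -> [-2, 22]
SUB     -> [-24]
LOAD 1  -> [-24, -2]
GT      -> [0]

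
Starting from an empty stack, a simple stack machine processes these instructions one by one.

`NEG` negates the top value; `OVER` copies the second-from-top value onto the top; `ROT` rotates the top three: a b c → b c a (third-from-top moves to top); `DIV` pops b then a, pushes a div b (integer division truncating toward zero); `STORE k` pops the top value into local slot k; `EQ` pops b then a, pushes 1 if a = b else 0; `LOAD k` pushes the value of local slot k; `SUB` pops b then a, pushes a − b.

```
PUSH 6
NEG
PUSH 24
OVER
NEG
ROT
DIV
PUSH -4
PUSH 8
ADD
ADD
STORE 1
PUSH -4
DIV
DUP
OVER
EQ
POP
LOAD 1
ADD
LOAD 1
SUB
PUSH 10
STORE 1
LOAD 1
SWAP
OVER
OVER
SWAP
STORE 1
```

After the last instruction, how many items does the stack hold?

PUSH 6  -> 6
NEG     -> -6
PUSH 24 -> -6 24
OVER    -> -6 24 -6
NEG     -> -6 24 6
ROT     -> 24 6 -6
DIV     -> 24 -1
PUSH -4 -> 24 -1 -4
PUSH 8  -> 24 -1 -4 8
ADD     -> 24 -1 4
ADD     -> 24 3
STORE 1 -> 24
PUSH -4 -> 24 -4
DIV     -> -6
DUP     -> -6 -6
OVER    -> -6 -6 -6
EQ      -> -6 1
POP     -> -6
LOAD 1  -> -6 3
ADD     -> -3
LOAD 1  -> -3 3
SUB     -> -6
PUSH 10 -> -6 10
STORE 1 -> -6
LOAD 1  -> -6 10
SWAP    -> 10 -6
OVER    -> 10 -6 10
OVER    -> 10 -6 10 -6
SWAP    -> 10 -6 -6 10
STORE 1 -> 10 -6 -6

3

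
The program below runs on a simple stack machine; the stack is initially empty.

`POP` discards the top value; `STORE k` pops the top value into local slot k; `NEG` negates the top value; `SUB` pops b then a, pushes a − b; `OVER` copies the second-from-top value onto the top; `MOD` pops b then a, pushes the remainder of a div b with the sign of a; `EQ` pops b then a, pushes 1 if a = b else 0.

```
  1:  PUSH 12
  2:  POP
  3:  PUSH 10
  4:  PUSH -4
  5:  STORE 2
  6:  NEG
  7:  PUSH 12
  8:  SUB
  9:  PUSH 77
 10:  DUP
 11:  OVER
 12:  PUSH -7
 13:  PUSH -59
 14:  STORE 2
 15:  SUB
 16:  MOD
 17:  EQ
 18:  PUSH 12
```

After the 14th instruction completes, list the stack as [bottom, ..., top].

PUSH 12  : [12]
POP      : []
PUSH 10  : [10]
PUSH -4  : [10, -4]
STORE 2  : [10]
NEG      : [-10]
PUSH 12  : [-10, 12]
SUB      : [-22]
PUSH 77  : [-22, 77]
DUP      : [-22, 77, 77]
OVER     : [-22, 77, 77, 77]
PUSH -7  : [-22, 77, 77, 77, -7]
PUSH -59 : [-22, 77, 77, 77, -7, -59]
STORE 2  : [-22, 77, 77, 77, -7]

[-22, 77, 77, 77, -7]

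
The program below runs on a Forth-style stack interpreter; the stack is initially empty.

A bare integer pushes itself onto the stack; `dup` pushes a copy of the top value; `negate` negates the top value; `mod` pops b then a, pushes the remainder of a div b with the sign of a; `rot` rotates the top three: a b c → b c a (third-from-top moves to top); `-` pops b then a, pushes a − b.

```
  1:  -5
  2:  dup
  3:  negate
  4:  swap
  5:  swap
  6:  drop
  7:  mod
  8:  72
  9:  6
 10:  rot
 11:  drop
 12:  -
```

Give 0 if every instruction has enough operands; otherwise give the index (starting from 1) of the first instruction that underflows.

7

-5     → -5
dup    → -5 -5
negate → -5 5
swap   → 5 -5
swap   → -5 5
drop   → -5
mod  — needs 2 operands, stack has 1 → underflow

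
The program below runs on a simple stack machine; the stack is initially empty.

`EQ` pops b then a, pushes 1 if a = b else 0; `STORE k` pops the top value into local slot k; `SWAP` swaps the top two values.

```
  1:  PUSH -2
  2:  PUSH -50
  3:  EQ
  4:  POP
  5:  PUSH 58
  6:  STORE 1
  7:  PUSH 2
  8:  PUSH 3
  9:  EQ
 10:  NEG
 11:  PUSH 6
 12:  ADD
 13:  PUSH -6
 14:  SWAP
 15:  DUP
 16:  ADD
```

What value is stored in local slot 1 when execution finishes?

58

PUSH -2  : -2
PUSH -50 : -2 -50
EQ       : 0
POP      : (empty)
PUSH 58  : 58
STORE 1  : (empty)
PUSH 2   : 2
PUSH 3   : 2 3
EQ       : 0
NEG      : 0
PUSH 6   : 0 6
ADD      : 6
PUSH -6  : 6 -6
SWAP     : -6 6
DUP      : -6 6 6
ADD      : -6 12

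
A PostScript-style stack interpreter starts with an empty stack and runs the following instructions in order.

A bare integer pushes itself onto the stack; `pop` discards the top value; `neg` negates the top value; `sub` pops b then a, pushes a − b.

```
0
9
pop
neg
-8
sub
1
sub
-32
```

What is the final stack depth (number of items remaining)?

2

0   -> [0]
9   -> [0, 9]
pop -> [0]
neg -> [0]
-8  -> [0, -8]
sub -> [8]
1   -> [8, 1]
sub -> [7]
-32 -> [7, -32]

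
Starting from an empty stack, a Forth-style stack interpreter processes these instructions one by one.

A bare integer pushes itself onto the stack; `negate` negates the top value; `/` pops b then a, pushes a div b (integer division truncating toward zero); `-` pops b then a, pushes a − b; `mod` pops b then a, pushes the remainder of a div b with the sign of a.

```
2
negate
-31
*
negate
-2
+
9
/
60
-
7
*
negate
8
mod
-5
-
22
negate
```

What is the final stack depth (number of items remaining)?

2

2       2
negate  -2
-31     -2 -31
*       62
negate  -62
-2      -62 -2
+       -64
9       -64 9
/       -7
60      -7 60
-       -67
7       -67 7
*       -469
negate  469
8       469 8
mod     5
-5      5 -5
-       10
22      10 22
negate  10 -22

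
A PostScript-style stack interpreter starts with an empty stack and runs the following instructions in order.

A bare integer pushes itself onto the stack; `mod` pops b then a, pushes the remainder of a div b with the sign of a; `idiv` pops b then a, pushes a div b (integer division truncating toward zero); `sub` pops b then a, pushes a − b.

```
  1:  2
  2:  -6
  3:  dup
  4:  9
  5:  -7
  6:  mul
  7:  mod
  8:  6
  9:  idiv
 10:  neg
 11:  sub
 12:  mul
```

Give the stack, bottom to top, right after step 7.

[2, -6, -6]

2    [2]
-6   [2, -6]
dup  [2, -6, -6]
9    [2, -6, -6, 9]
-7   [2, -6, -6, 9, -7]
mul  [2, -6, -6, -63]
mod  [2, -6, -6]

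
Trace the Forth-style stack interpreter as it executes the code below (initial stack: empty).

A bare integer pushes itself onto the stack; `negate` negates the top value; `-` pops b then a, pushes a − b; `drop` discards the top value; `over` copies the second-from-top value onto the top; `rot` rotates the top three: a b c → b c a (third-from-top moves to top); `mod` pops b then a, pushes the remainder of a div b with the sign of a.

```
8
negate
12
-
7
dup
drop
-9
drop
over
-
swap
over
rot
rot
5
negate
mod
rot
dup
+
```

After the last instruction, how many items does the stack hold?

3

8      : 8
negate : -8
12     : -8 12
-      : -20
7      : -20 7
dup    : -20 7 7
drop   : -20 7
-9     : -20 7 -9
drop   : -20 7
over   : -20 7 -20
-      : -20 27
swap   : 27 -20
over   : 27 -20 27
rot    : -20 27 27
rot    : 27 27 -20
5      : 27 27 -20 5
negate : 27 27 -20 -5
mod    : 27 27 0
rot    : 27 0 27
dup    : 27 0 27 27
+      : 27 0 54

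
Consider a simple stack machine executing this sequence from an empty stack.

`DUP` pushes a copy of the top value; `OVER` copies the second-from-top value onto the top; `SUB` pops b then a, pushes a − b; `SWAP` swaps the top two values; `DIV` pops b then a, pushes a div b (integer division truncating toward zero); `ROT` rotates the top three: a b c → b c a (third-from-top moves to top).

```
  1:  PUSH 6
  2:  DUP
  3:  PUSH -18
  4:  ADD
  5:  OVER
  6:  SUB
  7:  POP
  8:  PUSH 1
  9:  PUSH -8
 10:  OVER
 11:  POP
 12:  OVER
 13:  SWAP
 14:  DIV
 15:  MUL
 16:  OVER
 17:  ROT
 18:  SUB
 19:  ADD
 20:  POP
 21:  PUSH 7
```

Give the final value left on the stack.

PUSH 6   : [6]
DUP      : [6, 6]
PUSH -18 : [6, 6, -18]
ADD      : [6, -12]
OVER     : [6, -12, 6]
SUB      : [6, -18]
POP      : [6]
PUSH 1   : [6, 1]
PUSH -8  : [6, 1, -8]
OVER     : [6, 1, -8, 1]
POP      : [6, 1, -8]
OVER     : [6, 1, -8, 1]
SWAP     : [6, 1, 1, -8]
DIV      : [6, 1, 0]
MUL      : [6, 0]
OVER     : [6, 0, 6]
ROT      : [0, 6, 6]
SUB      : [0, 0]
ADD      : [0]
POP      : []
PUSH 7   : [7]

7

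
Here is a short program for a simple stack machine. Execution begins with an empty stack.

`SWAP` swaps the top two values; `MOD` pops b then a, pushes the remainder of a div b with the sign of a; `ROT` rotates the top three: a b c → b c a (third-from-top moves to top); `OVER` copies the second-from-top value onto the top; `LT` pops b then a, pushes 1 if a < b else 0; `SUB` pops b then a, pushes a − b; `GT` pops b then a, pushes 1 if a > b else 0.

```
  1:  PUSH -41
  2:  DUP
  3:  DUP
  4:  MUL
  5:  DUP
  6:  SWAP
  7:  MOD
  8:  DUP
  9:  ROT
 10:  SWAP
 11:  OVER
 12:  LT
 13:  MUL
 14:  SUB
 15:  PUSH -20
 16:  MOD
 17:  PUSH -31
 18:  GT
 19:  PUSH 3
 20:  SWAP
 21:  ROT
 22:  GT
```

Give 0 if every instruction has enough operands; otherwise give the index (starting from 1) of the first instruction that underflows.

21

PUSH -41  [-41]
DUP       [-41, -41]
DUP       [-41, -41, -41]
MUL       [-41, 1681]
DUP       [-41, 1681, 1681]
SWAP      [-41, 1681, 1681]
MOD       [-41, 0]
DUP       [-41, 0, 0]
ROT       [0, 0, -41]
SWAP      [0, -41, 0]
OVER      [0, -41, 0, -41]
LT        [0, -41, 0]
MUL       [0, 0]
SUB       [0]
PUSH -20  [0, -20]
MOD       [0]
PUSH -31  [0, -31]
GT        [1]
PUSH 3    [1, 3]
SWAP      [3, 1]
ROT  — needs 3 operands, stack has 2 → underflow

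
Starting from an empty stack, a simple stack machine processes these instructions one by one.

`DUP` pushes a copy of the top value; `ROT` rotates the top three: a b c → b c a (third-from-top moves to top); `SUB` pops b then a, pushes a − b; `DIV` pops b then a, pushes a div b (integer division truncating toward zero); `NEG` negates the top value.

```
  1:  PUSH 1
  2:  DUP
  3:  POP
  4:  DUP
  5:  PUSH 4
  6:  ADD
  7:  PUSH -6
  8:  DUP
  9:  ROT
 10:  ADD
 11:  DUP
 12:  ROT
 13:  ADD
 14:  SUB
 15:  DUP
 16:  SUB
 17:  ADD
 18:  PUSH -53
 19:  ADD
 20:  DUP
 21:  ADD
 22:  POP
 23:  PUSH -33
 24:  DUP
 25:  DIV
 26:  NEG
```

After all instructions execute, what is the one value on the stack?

-1

PUSH 1   → 1
DUP      → 1 1
POP      → 1
DUP      → 1 1
PUSH 4   → 1 1 4
ADD      → 1 5
PUSH -6  → 1 5 -6
DUP      → 1 5 -6 -6
ROT      → 1 -6 -6 5
ADD      → 1 -6 -1
DUP      → 1 -6 -1 -1
ROT      → 1 -1 -1 -6
ADD      → 1 -1 -7
SUB      → 1 6
DUP      → 1 6 6
SUB      → 1 0
ADD      → 1
PUSH -53 → 1 -53
ADD      → -52
DUP      → -52 -52
ADD      → -104
POP      → (empty)
PUSH -33 → -33
DUP      → -33 -33
DIV      → 1
NEG      → -1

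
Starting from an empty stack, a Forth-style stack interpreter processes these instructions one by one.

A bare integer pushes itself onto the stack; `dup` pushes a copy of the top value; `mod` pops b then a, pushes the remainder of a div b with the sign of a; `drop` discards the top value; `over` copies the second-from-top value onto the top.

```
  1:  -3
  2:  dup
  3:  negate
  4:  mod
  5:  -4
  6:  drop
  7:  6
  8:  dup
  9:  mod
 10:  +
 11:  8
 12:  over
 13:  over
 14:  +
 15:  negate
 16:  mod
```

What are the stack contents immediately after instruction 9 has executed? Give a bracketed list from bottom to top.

-3     → [-3]
dup    → [-3, -3]
negate → [-3, 3]
mod    → [0]
-4     → [0, -4]
drop   → [0]
6      → [0, 6]
dup    → [0, 6, 6]
mod    → [0, 0]

[0, 0]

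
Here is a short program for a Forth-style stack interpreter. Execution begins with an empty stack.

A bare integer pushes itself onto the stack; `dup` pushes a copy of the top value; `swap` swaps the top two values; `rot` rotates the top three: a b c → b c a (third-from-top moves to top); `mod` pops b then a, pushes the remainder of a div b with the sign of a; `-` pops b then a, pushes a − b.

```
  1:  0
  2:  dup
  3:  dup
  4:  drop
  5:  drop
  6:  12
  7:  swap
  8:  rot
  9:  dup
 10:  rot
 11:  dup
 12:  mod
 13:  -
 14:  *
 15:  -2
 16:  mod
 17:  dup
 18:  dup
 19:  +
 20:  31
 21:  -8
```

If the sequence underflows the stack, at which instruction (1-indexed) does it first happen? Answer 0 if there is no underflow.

0    -> 0
dup  -> 0 0
dup  -> 0 0 0
drop -> 0 0
drop -> 0
12   -> 0 12
swap -> 12 0
rot  — needs 3 operands, stack has 2 → underflow

8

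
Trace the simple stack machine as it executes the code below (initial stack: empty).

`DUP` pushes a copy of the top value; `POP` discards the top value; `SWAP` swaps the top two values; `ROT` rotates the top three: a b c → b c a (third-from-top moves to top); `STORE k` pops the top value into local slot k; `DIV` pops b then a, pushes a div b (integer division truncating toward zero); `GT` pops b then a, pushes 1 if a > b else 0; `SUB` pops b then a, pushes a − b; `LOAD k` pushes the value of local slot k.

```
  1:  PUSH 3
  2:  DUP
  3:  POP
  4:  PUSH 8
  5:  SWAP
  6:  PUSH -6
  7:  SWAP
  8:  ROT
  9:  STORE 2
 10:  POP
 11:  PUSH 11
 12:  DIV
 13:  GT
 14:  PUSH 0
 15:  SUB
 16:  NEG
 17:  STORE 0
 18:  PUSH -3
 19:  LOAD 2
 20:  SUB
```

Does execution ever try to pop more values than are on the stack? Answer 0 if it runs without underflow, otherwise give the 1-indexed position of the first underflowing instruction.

PUSH 3  → [3]
DUP     → [3, 3]
POP     → [3]
PUSH 8  → [3, 8]
SWAP    → [8, 3]
PUSH -6 → [8, 3, -6]
SWAP    → [8, -6, 3]
ROT     → [-6, 3, 8]
STORE 2 → [-6, 3]
POP     → [-6]
PUSH 11 → [-6, 11]
DIV     → [0]
GT  — needs 2 operands, stack has 1 → underflow

13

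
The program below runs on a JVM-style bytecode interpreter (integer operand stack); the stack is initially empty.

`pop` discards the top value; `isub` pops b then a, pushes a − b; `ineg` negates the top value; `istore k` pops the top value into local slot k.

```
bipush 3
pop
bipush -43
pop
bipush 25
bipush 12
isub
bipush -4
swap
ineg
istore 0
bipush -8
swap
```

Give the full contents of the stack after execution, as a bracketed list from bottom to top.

[-8, -4]

bipush 3   → 3
pop        → (empty)
bipush -43 → -43
pop        → (empty)
bipush 25  → 25
bipush 12  → 25 12
isub       → 13
bipush -4  → 13 -4
swap       → -4 13
ineg       → -4 -13
istore 0   → -4
bipush -8  → -4 -8
swap       → -8 -4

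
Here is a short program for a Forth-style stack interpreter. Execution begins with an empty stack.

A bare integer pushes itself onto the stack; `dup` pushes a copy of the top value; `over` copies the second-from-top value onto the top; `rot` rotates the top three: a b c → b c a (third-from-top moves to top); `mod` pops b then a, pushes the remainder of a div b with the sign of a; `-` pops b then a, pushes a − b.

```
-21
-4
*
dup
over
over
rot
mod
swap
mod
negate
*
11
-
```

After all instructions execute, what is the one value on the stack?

-21     -21
-4      -21 -4
*       84
dup     84 84
over    84 84 84
over    84 84 84 84
rot     84 84 84 84
mod     84 84 0
swap    84 0 84
mod     84 0
negate  84 0
*       0
11      0 11
-       -11

-11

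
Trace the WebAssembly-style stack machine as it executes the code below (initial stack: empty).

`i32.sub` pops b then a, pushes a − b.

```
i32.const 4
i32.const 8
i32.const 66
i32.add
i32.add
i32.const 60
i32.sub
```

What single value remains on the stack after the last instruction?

18

i32.const 4  : 4
i32.const 8  : 4 8
i32.const 66 : 4 8 66
i32.add      : 4 74
i32.add      : 78
i32.const 60 : 78 60
i32.sub      : 18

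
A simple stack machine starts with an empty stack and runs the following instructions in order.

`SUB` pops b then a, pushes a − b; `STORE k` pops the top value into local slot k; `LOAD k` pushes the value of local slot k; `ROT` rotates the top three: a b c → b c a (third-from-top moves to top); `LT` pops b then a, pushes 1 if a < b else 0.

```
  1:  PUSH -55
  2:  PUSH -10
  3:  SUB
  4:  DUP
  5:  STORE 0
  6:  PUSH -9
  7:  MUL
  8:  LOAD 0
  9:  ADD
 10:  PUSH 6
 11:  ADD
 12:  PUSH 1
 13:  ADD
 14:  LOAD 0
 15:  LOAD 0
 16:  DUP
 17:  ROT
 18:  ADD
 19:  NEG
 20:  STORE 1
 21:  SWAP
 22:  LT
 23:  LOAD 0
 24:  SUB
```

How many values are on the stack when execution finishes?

PUSH -55 : [-55]
PUSH -10 : [-55, -10]
SUB      : [-45]
DUP      : [-45, -45]
STORE 0  : [-45]
PUSH -9  : [-45, -9]
MUL      : [405]
LOAD 0   : [405, -45]
ADD      : [360]
PUSH 6   : [360, 6]
ADD      : [366]
PUSH 1   : [366, 1]
ADD      : [367]
LOAD 0   : [367, -45]
LOAD 0   : [367, -45, -45]
DUP      : [367, -45, -45, -45]
ROT      : [367, -45, -45, -45]
ADD      : [367, -45, -90]
NEG      : [367, -45, 90]
STORE 1  : [367, -45]
SWAP     : [-45, 367]
LT       : [1]
LOAD 0   : [1, -45]
SUB      : [46]

1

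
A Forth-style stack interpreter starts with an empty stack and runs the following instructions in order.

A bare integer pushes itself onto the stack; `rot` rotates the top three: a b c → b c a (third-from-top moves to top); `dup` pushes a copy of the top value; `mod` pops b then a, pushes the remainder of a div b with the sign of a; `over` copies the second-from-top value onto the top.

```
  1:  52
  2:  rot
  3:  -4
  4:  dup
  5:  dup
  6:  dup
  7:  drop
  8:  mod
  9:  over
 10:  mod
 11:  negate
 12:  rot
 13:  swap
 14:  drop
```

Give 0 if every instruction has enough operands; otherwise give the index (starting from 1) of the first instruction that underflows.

52  [52]
rot  — needs 3 operands, stack has 1 → underflow

2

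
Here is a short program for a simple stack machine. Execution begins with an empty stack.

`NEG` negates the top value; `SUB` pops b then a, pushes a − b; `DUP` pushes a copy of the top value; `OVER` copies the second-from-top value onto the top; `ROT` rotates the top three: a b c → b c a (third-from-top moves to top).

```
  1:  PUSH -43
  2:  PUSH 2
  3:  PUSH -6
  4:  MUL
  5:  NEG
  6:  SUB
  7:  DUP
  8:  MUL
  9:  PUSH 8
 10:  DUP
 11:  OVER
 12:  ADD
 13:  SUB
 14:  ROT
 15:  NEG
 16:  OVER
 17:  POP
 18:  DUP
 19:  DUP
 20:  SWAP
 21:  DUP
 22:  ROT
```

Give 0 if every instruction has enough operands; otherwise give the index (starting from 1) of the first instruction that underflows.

14

PUSH -43 -> [-43]
PUSH 2   -> [-43, 2]
PUSH -6  -> [-43, 2, -6]
MUL      -> [-43, -12]
NEG      -> [-43, 12]
SUB      -> [-55]
DUP      -> [-55, -55]
MUL      -> [3025]
PUSH 8   -> [3025, 8]
DUP      -> [3025, 8, 8]
OVER     -> [3025, 8, 8, 8]
ADD      -> [3025, 8, 16]
SUB      -> [3025, -8]
ROT  — needs 3 operands, stack has 2 → underflow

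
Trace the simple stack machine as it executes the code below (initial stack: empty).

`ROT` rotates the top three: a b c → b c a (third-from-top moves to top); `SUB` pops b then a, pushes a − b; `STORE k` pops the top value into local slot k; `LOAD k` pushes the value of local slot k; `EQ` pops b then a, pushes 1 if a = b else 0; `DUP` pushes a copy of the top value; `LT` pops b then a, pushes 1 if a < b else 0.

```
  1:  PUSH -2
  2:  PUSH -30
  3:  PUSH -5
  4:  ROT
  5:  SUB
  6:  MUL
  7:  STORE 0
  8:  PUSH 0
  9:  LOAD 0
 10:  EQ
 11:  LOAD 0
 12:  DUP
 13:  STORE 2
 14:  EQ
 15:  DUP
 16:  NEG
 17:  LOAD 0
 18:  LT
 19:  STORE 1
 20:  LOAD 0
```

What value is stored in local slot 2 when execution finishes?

90

PUSH -2  → [-2]
PUSH -30 → [-2, -30]
PUSH -5  → [-2, -30, -5]
ROT      → [-30, -5, -2]
SUB      → [-30, -3]
MUL      → [90]
STORE 0  → []
PUSH 0   → [0]
LOAD 0   → [0, 90]
EQ       → [0]
LOAD 0   → [0, 90]
DUP      → [0, 90, 90]
STORE 2  → [0, 90]
EQ       → [0]
DUP      → [0, 0]
NEG      → [0, 0]
LOAD 0   → [0, 0, 90]
LT       → [0, 1]
STORE 1  → [0]
LOAD 0   → [0, 90]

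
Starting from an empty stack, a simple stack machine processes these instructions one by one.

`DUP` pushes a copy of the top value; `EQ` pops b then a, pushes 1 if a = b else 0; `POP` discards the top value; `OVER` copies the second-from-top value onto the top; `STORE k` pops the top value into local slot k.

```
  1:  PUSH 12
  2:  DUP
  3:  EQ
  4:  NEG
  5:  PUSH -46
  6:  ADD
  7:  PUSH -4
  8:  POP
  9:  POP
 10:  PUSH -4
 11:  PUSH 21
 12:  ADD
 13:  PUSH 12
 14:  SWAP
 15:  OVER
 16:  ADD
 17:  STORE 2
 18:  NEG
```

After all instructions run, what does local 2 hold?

PUSH 12   12
DUP       12 12
EQ        1
NEG       -1
PUSH -46  -1 -46
ADD       -47
PUSH -4   -47 -4
POP       -47
POP       (empty)
PUSH -4   -4
PUSH 21   -4 21
ADD       17
PUSH 12   17 12
SWAP      12 17
OVER      12 17 12
ADD       12 29
STORE 2   12
NEG       -12

29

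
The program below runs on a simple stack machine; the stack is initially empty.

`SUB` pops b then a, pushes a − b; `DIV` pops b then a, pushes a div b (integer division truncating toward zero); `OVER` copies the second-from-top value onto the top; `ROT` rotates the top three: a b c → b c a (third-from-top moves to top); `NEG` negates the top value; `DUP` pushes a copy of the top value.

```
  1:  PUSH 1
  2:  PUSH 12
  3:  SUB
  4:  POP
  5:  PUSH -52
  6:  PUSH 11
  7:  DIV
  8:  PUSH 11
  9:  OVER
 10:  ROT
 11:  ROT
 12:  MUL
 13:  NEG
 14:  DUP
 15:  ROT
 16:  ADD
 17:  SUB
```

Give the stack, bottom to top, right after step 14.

PUSH 1   → [1]
PUSH 12  → [1, 12]
SUB      → [-11]
POP      → []
PUSH -52 → [-52]
PUSH 11  → [-52, 11]
DIV      → [-4]
PUSH 11  → [-4, 11]
OVER     → [-4, 11, -4]
ROT      → [11, -4, -4]
ROT      → [-4, -4, 11]
MUL      → [-4, -44]
NEG      → [-4, 44]
DUP      → [-4, 44, 44]

[-4, 44, 44]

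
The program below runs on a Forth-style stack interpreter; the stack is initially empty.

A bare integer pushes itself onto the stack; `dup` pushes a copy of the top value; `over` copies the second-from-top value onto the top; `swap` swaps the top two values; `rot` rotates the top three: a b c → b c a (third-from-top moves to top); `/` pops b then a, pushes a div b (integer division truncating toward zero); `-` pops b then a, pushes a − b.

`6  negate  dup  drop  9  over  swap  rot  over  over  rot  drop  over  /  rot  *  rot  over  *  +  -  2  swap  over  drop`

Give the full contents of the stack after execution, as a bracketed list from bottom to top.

6       [6]
negate  [-6]
dup     [-6, -6]
drop    [-6]
9       [-6, 9]
over    [-6, 9, -6]
swap    [-6, -6, 9]
rot     [-6, 9, -6]
over    [-6, 9, -6, 9]
over    [-6, 9, -6, 9, -6]
rot     [-6, 9, 9, -6, -6]
drop    [-6, 9, 9, -6]
over    [-6, 9, 9, -6, 9]
/       [-6, 9, 9, 0]
rot     [-6, 9, 0, 9]
*       [-6, 9, 0]
rot     [9, 0, -6]
over    [9, 0, -6, 0]
*       [9, 0, 0]
+       [9, 0]
-       [9]
2       [9, 2]
swap    [2, 9]
over    [2, 9, 2]
drop    [2, 9]

[2, 9]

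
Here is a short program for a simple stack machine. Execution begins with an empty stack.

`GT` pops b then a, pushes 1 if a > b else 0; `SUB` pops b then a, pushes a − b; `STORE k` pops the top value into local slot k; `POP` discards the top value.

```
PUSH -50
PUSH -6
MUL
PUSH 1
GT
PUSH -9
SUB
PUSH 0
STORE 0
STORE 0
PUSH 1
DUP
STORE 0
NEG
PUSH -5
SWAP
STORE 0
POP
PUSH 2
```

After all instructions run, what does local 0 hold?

-1

PUSH -50 → [-50]
PUSH -6  → [-50, -6]
MUL      → [300]
PUSH 1   → [300, 1]
GT       → [1]
PUSH -9  → [1, -9]
SUB      → [10]
PUSH 0   → [10, 0]
STORE 0  → [10]
STORE 0  → []
PUSH 1   → [1]
DUP      → [1, 1]
STORE 0  → [1]
NEG      → [-1]
PUSH -5  → [-1, -5]
SWAP     → [-5, -1]
STORE 0  → [-5]
POP      → []
PUSH 2   → [2]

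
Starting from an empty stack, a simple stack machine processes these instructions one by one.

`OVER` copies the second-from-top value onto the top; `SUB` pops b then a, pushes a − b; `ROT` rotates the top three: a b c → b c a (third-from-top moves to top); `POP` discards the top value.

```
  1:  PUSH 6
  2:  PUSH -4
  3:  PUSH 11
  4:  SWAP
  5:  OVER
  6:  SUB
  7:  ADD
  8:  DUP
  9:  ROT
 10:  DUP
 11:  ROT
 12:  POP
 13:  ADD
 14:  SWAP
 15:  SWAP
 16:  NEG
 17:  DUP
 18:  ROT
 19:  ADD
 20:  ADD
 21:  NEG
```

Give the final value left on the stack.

PUSH 6  -> 6
PUSH -4 -> 6 -4
PUSH 11 -> 6 -4 11
SWAP    -> 6 11 -4
OVER    -> 6 11 -4 11
SUB     -> 6 11 -15
ADD     -> 6 -4
DUP     -> 6 -4 -4
ROT     -> -4 -4 6
DUP     -> -4 -4 6 6
ROT     -> -4 6 6 -4
POP     -> -4 6 6
ADD     -> -4 12
SWAP    -> 12 -4
SWAP    -> -4 12
NEG     -> -4 -12
DUP     -> -4 -12 -12
ROT     -> -12 -12 -4
ADD     -> -12 -16
ADD     -> -28
NEG     -> 28

28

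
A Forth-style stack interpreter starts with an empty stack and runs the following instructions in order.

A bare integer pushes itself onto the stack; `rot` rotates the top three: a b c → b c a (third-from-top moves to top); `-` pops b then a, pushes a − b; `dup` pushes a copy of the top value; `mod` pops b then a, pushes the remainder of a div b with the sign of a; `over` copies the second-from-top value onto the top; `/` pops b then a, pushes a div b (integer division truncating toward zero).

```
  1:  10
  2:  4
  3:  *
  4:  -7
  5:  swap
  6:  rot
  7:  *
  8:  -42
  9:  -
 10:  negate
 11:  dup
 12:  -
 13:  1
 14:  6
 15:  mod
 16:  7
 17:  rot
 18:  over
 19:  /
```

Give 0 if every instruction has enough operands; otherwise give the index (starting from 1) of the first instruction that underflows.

6

10   -> [10]
4    -> [10, 4]
*    -> [40]
-7   -> [40, -7]
swap -> [-7, 40]
rot  — needs 3 operands, stack has 2 → underflow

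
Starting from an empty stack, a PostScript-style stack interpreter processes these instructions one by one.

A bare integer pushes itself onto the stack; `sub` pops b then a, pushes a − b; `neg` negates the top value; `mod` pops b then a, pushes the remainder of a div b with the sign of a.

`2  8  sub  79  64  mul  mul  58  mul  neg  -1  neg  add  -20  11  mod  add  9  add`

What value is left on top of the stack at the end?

2   → [2]
8   → [2, 8]
sub → [-6]
79  → [-6, 79]
64  → [-6, 79, 64]
mul → [-6, 5056]
mul → [-30336]
58  → [-30336, 58]
mul → [-1759488]
neg → [1759488]
-1  → [1759488, -1]
neg → [1759488, 1]
add → [1759489]
-20 → [1759489, -20]
11  → [1759489, -20, 11]
mod → [1759489, -9]
add → [1759480]
9   → [1759480, 9]
add → [1759489]

1759489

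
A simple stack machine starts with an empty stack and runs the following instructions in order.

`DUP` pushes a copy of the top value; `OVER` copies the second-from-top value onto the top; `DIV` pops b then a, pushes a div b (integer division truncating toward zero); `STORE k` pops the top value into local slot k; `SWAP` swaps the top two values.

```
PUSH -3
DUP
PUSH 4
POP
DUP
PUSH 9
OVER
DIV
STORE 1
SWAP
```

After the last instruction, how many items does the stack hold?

PUSH -3 -> -3
DUP     -> -3 -3
PUSH 4  -> -3 -3 4
POP     -> -3 -3
DUP     -> -3 -3 -3
PUSH 9  -> -3 -3 -3 9
OVER    -> -3 -3 -3 9 -3
DIV     -> -3 -3 -3 -3
STORE 1 -> -3 -3 -3
SWAP    -> -3 -3 -3

3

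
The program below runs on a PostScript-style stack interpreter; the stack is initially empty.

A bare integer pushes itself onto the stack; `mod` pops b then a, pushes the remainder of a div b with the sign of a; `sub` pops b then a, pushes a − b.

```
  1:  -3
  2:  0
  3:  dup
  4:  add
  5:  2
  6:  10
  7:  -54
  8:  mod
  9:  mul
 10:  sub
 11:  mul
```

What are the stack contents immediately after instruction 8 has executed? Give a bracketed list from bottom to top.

[-3, 0, 2, 10]

-3  → [-3]
0   → [-3, 0]
dup → [-3, 0, 0]
add → [-3, 0]
2   → [-3, 0, 2]
10  → [-3, 0, 2, 10]
-54 → [-3, 0, 2, 10, -54]
mod → [-3, 0, 2, 10]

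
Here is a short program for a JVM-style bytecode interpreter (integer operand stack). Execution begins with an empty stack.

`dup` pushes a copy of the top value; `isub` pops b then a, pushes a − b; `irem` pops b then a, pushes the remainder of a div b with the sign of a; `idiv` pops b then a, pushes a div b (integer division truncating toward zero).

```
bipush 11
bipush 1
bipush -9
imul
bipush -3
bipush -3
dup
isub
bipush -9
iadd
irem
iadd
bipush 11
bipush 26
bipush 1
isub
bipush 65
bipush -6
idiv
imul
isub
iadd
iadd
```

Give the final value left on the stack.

bipush 11 -> [11]
bipush 1  -> [11, 1]
bipush -9 -> [11, 1, -9]
imul      -> [11, -9]
bipush -3 -> [11, -9, -3]
bipush -3 -> [11, -9, -3, -3]
dup       -> [11, -9, -3, -3, -3]
isub      -> [11, -9, -3, 0]
bipush -9 -> [11, -9, -3, 0, -9]
iadd      -> [11, -9, -3, -9]
irem      -> [11, -9, -3]
iadd      -> [11, -12]
bipush 11 -> [11, -12, 11]
bipush 26 -> [11, -12, 11, 26]
bipush 1  -> [11, -12, 11, 26, 1]
isub      -> [11, -12, 11, 25]
bipush 65 -> [11, -12, 11, 25, 65]
bipush -6 -> [11, -12, 11, 25, 65, -6]
idiv      -> [11, -12, 11, 25, -10]
imul      -> [11, -12, 11, -250]
isub      -> [11, -12, 261]
iadd      -> [11, 249]
iadd      -> [260]

260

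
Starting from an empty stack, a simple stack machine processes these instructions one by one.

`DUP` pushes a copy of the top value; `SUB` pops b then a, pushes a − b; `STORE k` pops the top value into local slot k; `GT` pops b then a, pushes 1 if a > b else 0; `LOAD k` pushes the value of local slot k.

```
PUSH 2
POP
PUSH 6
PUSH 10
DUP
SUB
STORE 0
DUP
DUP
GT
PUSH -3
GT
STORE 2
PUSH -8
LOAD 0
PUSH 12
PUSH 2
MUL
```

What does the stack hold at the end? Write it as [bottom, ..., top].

[6, -8, 0, 24]

PUSH 2  → [2]
POP     → []
PUSH 6  → [6]
PUSH 10 → [6, 10]
DUP     → [6, 10, 10]
SUB     → [6, 0]
STORE 0 → [6]
DUP     → [6, 6]
DUP     → [6, 6, 6]
GT      → [6, 0]
PUSH -3 → [6, 0, -3]
GT      → [6, 1]
STORE 2 → [6]
PUSH -8 → [6, -8]
LOAD 0  → [6, -8, 0]
PUSH 12 → [6, -8, 0, 12]
PUSH 2  → [6, -8, 0, 12, 2]
MUL     → [6, -8, 0, 24]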